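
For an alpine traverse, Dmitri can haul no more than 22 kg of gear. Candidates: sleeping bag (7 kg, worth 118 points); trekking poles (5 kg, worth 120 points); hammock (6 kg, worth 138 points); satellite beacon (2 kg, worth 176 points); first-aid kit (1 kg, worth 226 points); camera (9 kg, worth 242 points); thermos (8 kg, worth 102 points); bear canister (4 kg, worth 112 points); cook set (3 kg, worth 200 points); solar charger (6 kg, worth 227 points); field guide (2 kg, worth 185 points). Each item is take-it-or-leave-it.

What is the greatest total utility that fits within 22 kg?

1152

Filling by ratio: satellite beacon + first-aid kit + bear canister + cook set + solar charger + field guide for 1126, with 4 kg left unused.
Dropping bear canister frees 4 kg; slotting in hammock (6 kg) lifts the total to 1152 at 20 kg.
Nothing else within 22 kg beats 1152.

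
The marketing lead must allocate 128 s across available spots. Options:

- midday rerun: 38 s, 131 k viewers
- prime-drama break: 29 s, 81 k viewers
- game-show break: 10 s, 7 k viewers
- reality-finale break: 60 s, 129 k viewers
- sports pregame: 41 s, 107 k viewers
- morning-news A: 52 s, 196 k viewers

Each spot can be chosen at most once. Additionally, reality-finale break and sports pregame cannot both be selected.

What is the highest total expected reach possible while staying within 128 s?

Midday rerun + prime-drama break + morning-news A uses 119 of the 128 s and totals 408.

408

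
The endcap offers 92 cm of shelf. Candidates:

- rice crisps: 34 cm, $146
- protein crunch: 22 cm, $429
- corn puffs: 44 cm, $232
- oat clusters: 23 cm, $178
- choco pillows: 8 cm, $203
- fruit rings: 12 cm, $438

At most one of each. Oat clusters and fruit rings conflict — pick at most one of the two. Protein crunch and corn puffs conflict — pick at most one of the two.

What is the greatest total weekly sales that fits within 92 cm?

Ranking by ratio (weekly sales/cm): fruit rings 36.50, choco pillows 25.38, protein crunch 19.50, oat clusters 7.74.
Best packing: rice crisps + protein crunch + choco pillows + fruit rings — 76 cm, 1216 total.
Next best is protein crunch + choco pillows + fruit rings at 1070 (42 cm) — short by 146.

1216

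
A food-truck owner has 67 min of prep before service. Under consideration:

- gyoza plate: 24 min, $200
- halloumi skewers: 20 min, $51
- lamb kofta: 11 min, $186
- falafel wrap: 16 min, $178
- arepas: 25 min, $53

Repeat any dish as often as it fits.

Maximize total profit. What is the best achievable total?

6×lamb kofta uses 66 of the 67 min and totals 1116.
Nothing else within 67 min beats 1116.

1116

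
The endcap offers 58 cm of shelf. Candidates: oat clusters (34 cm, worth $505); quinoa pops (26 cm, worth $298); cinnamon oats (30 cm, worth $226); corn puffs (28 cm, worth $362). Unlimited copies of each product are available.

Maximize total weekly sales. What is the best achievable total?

724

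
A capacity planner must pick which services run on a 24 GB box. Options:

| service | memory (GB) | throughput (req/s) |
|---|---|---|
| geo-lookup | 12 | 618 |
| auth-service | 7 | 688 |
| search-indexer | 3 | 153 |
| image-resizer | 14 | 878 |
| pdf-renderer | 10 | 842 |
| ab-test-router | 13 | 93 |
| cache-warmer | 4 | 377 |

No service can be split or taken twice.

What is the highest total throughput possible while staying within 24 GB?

Taking auth-service + search-indexer + pdf-renderer + cache-warmer: 24 GB used, 2060 in throughput.

2060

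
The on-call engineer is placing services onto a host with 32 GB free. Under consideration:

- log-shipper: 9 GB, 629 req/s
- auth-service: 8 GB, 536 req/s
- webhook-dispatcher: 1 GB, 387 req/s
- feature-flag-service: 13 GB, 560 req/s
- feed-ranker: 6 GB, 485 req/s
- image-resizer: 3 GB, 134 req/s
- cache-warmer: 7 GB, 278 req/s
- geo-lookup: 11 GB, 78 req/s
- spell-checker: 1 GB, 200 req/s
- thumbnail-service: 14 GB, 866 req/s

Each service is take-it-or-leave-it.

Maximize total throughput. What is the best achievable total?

2567

Taking the top-ratio services first gives log-shipper + auth-service + webhook-dispatcher + feed-ranker + image-resizer + spell-checker for 2371 (28 GB).
The 11 GB tied up in auth-service and image-resizer is better spent on thumbnail-service — total rises to 2567 (31 GB).
Runner-up log-shipper + auth-service + webhook-dispatcher + feed-ranker + cache-warmer + spell-checker tops out at 2515.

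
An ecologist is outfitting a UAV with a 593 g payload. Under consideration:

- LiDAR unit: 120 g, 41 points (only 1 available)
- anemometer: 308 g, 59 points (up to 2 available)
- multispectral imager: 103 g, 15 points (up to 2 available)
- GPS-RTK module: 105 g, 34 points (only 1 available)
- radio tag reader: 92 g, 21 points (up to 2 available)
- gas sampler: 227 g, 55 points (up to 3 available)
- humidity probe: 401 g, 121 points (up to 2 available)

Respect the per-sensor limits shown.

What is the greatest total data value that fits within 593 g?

Density check — LiDAR unit 0.34, GPS-RTK module 0.32, humidity probe 0.30 are the best per g.
A density-first pass picks LiDAR unit + GPS-RTK module + radio tag reader + gas sampler — 151 at 544 g.
Using the slack differently, 2×radio tag reader + humidity probe comes to 163 at 585 g.
The spare 8 g is too small for any remaining sensor, and no exchange beats 163.

163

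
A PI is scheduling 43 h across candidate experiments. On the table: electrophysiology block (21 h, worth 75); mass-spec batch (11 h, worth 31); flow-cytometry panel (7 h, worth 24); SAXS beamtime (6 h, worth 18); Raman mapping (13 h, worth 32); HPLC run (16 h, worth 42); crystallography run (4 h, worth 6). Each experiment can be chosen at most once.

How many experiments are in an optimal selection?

4

The maximum expected citations within 43 h is 136.
For example electrophysiology block + mass-spec batch + flow-cytometry panel + crystallography run achieves it, using 43 h.
Any selection reaching 136 contains exactly 4 experiments.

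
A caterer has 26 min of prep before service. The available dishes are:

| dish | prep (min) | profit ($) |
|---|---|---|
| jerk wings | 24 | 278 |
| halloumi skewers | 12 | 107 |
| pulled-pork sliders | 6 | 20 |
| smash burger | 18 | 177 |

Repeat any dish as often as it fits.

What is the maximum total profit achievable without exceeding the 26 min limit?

278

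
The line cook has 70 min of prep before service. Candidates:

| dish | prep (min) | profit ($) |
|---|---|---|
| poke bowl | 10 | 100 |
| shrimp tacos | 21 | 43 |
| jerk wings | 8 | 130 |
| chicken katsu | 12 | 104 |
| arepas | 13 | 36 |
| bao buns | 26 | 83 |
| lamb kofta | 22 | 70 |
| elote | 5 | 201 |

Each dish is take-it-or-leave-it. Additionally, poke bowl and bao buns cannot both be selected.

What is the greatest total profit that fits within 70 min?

Density check — elote 40.20, jerk wings 16.25, poke bowl 10.00, chicken katsu 8.67 are the best per min.
Best packing: poke bowl + jerk wings + chicken katsu + arepas + lamb kofta + elote — 70 min, 641 total.
Next best is poke bowl + shrimp tacos + jerk wings + chicken katsu + arepas + elote at 614 (69 min) — short by 27.

641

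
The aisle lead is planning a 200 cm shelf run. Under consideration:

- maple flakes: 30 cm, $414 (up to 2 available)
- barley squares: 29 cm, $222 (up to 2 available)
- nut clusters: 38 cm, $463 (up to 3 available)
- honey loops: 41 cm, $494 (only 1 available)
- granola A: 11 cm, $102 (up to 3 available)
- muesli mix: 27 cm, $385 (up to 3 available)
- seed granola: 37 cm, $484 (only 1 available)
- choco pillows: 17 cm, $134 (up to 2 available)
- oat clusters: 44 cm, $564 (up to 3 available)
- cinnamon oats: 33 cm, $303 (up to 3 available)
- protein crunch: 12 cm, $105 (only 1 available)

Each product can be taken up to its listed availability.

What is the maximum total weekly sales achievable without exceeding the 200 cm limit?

Taking the top-ratio products first gives 2×maple flakes + 2×granola A + 3×muesli mix + seed granola for 2671 (200 cm).
Dropping maple flakes and 2×granola A and seed granola frees 89 cm; slotting in 2×oat clusters (88 cm) lifts the total to 2697 at 199 cm.
The spare 1 cm is too small for any remaining product, and no exchange beats 2697.

2697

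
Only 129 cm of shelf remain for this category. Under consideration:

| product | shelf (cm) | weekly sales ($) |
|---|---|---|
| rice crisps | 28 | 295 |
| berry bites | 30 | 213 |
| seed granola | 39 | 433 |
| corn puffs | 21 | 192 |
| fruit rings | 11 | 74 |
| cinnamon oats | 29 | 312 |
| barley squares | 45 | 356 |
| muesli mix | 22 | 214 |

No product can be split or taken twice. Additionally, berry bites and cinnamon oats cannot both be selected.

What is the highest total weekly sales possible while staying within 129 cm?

1328

Ranking by ratio (weekly sales/cm): seed granola 11.10, cinnamon oats 10.76, rice crisps 10.54, muesli mix 9.73.
Best packing: rice crisps + seed granola + fruit rings + cinnamon oats + muesli mix — 129 cm, 1328 total.
Next best is rice crisps + seed granola + corn puffs + fruit rings + cinnamon oats at 1306 (128 cm) — short by 22.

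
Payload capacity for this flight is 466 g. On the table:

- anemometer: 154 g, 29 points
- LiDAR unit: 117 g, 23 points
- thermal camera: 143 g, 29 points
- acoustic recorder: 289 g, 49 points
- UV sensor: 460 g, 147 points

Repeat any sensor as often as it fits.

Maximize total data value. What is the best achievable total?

147

The ratio ordering already packs tightly: UV sensor, 460 g, 147.
Every other selection either busts 466 g or fails to beat 147.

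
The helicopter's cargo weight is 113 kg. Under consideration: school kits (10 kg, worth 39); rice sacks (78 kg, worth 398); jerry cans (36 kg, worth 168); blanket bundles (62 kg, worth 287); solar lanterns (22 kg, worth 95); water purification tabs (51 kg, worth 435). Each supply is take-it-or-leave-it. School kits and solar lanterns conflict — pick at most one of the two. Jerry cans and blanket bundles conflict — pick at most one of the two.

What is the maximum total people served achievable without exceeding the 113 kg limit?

722

Greedy by ratio would take jerry cans + solar lanterns + water purification tabs: 109 kg used, total 698.
The 58 kg tied up in jerry cans and solar lanterns is better spent on blanket bundles — total rises to 722 (113 kg).
The closest alternative, jerry cans + solar lanterns + water purification tabs, reaches only 698.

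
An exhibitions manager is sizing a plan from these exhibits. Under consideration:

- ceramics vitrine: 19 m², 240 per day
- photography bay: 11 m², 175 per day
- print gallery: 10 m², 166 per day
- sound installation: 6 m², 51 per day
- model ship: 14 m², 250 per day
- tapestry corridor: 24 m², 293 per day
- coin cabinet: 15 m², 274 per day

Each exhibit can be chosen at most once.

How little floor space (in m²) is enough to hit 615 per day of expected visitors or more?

Need the lightest bundle worth ≥ 615.
photography bay + print gallery + coin cabinet: 615 expected visitors at 36 m².
Below 36 m² the best achievable stays under 615.

36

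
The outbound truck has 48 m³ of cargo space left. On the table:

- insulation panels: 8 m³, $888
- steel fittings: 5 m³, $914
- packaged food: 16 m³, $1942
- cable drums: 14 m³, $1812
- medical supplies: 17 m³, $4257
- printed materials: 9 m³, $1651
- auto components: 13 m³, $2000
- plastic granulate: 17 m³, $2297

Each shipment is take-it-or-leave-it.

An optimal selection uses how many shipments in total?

The maximum revenue within 48 m³ is 9119.
For example steel fittings + medical supplies + printed materials + plastic granulate achieves it, using 48 m³.
Every optimal selection uses 4 shipments.

4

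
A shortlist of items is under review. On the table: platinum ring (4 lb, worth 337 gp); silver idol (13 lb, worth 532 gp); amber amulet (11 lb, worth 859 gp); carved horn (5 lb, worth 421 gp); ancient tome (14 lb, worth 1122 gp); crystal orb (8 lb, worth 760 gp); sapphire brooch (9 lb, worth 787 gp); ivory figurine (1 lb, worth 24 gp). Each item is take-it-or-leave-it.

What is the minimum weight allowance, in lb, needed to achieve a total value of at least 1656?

21

Minimise lb subject to total value ≥ 1656.
platinum ring + crystal orb + sapphire brooch reaches 1884 using 21 lb.
Below 21 lb the best achievable stays under 1656.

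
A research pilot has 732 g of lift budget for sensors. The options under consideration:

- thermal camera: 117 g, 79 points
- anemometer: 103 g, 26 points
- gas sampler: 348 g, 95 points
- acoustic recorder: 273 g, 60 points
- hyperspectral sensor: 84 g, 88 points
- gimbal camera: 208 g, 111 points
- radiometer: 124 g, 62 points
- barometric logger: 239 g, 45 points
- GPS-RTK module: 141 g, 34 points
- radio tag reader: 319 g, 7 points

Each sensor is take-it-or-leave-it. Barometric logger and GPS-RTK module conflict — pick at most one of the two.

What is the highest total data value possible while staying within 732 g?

374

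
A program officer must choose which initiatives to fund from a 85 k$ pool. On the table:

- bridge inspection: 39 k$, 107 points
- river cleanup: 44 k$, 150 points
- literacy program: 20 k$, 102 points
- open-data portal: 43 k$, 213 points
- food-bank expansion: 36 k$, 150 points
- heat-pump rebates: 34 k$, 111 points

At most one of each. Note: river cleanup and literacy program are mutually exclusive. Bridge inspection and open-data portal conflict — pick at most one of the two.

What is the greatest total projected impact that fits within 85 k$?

The ratio heuristic lands on literacy program + open-data portal (315) but leaves 22 k$ idle.
Dropping literacy program frees 20 k$; slotting in food-bank expansion (36 k$) lifts the total to 363 at 79 k$.

363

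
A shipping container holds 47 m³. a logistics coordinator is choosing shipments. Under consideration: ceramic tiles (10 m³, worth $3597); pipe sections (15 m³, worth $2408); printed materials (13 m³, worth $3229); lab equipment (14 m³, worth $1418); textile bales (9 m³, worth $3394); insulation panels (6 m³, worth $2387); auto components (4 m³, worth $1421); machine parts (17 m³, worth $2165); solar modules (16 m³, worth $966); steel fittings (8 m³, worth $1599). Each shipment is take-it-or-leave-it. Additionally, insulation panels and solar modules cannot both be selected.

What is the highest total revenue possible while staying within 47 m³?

14206

Greedy by ratio would take ceramic tiles + printed materials + textile bales + insulation panels + auto components: 42 m³ used, total 14028.
The 4 m³ tied up in auto components is better spent on steel fittings — total rises to 14206 (46 m³).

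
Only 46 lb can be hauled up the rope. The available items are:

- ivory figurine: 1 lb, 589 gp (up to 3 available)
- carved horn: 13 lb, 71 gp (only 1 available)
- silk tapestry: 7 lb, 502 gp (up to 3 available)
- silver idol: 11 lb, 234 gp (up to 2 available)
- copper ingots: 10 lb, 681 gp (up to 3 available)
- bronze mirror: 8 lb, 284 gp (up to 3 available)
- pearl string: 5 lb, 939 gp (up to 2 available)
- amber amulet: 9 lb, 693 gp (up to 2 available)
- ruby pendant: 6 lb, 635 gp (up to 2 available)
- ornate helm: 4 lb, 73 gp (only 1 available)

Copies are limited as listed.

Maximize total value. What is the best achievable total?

6421

Filling by ratio: 3×ivory figurine + 2×pearl string + 2×amber amulet + 2×ruby pendant for 6301, with 3 lb left unused.
Dropping 2×amber amulet frees 18 lb; slotting in 3×silk tapestry (21 lb) lifts the total to 6421 at 46 lb.
That's the maximum — no swap from here does better than 6421.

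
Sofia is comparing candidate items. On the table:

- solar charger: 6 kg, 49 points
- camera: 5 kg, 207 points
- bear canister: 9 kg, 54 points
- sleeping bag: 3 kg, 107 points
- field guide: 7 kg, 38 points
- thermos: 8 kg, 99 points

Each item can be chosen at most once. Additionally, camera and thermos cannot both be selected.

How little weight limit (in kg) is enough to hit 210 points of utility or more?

8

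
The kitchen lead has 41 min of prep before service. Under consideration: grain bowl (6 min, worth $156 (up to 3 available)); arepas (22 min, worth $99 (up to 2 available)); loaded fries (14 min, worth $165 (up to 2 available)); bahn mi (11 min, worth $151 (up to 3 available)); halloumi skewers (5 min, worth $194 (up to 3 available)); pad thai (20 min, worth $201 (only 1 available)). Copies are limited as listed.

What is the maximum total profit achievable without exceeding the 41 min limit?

1059

Density check — halloumi skewers 38.80, grain bowl 26.00, bahn mi 13.73, loaded fries 11.79 are the best per min.
The ratio heuristic lands on 3×grain bowl + 3×halloumi skewers (1050) but leaves 8 min idle.
Replace grain bowl with loaded fries: the trade gains 9 net, giving 1059 at 41 min.
Every other selection either busts 41 min or exceeds an availability limit or fails to beat 1059.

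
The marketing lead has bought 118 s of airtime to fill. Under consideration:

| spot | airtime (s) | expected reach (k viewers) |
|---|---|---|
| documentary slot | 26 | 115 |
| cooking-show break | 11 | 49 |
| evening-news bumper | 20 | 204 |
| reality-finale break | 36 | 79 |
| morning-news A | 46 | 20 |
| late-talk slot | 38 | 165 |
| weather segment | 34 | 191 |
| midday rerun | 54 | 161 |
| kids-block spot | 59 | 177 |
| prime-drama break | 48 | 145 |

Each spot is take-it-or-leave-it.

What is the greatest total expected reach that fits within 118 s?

675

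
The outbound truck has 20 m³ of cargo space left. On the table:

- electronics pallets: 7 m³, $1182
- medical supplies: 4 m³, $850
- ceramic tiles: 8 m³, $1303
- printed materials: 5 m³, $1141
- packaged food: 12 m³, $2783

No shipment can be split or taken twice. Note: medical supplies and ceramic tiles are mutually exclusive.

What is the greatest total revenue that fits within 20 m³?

Filling by ratio: printed materials + packaged food for 3924, with 3 m³ left unused.
Replace printed materials with ceramic tiles: the trade gains 162 net, giving 4086 at 20 m³.

4086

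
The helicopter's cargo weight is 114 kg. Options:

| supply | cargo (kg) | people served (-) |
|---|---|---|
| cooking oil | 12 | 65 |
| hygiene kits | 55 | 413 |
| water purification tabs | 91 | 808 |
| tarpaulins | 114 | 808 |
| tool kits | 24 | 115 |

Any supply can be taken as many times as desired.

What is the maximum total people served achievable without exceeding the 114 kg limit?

Taking cooking oil + water purification tabs: 103 kg used, 873 in people served.
That's the maximum — no swap from here does better than 873.

873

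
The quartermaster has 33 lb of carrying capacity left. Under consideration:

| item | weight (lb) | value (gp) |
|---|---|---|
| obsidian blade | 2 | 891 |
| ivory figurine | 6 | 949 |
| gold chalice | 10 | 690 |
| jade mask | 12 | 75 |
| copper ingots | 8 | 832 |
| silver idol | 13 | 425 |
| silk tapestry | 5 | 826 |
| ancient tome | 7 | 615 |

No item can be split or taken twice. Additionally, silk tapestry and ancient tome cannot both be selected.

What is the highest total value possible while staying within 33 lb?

Obsidian blade + ivory figurine + gold chalice + copper ingots + silk tapestry uses 31 of the 33 lb and totals 4188.

4188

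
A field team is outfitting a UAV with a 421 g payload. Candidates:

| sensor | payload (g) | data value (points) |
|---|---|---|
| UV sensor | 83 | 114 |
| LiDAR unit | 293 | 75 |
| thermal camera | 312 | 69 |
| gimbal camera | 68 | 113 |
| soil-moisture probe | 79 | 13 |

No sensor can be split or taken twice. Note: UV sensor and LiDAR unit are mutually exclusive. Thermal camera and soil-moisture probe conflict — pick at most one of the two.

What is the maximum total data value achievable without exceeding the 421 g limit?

Ranking by ratio (data value/g): gimbal camera 1.66, UV sensor 1.37, LiDAR unit 0.26.
UV sensor + gimbal camera + soil-moisture probe uses 230 of the 421 g and totals 240.
Runner-up UV sensor + gimbal camera tops out at 227.

240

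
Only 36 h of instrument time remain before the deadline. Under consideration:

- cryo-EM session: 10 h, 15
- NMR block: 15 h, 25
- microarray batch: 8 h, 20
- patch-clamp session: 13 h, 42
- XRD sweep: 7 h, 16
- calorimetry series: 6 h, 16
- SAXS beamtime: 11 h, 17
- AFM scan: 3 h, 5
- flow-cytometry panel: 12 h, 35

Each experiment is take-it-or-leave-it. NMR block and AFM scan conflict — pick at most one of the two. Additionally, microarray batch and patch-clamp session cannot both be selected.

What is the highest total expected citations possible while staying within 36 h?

98

Patch-clamp session + XRD sweep + AFM scan + flow-cytometry panel uses 35 of the 36 h and totals 98.
Patch-clamp session + calorimetry series + AFM scan + flow-cytometry panel (34 h) also reaches 98 — a tie, but nothing goes higher.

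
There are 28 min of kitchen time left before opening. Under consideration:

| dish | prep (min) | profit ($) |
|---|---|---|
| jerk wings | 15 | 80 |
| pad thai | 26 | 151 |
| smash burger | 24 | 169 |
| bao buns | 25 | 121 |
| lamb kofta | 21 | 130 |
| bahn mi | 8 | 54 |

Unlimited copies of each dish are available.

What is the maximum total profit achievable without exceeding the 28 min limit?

169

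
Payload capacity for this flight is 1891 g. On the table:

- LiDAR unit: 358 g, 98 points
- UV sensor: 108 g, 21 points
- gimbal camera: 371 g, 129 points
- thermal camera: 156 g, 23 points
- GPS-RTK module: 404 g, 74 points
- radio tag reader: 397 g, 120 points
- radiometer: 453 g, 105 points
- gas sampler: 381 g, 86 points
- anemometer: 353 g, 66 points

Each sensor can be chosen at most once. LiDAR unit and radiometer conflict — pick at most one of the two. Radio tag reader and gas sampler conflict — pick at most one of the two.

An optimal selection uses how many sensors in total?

5

Best achievable data value is 487.
One optimal bundle: LiDAR unit + gimbal camera + GPS-RTK module + radio tag reader + anemometer (1883 g).
Every optimal selection uses 5 sensors.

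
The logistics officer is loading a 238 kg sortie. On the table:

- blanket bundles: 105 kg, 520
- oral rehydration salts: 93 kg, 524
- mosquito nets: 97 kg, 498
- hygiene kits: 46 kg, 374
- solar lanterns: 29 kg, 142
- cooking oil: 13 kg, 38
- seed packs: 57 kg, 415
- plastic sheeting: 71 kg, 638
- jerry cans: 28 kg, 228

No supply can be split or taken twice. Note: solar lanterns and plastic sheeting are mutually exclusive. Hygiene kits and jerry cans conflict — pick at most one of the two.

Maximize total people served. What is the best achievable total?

1615

Taking oral rehydration salts + cooking oil + seed packs + plastic sheeting: 234 kg used, 1615 in people served.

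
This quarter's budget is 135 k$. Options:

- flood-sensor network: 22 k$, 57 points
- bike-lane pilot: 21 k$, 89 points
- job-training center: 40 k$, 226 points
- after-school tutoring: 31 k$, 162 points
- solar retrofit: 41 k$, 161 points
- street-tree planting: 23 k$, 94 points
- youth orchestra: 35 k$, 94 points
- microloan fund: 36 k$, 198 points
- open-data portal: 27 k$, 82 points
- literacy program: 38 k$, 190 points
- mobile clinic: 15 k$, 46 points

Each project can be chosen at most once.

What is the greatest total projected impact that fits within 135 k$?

703

The ratio heuristic lands on bike-lane pilot + job-training center + after-school tutoring + microloan fund (675) but leaves 7 k$ idle.
Dropping after-school tutoring frees 31 k$; slotting in literacy program (38 k$) lifts the total to 703 at 135 k$.
No other feasible combination exceeds 703.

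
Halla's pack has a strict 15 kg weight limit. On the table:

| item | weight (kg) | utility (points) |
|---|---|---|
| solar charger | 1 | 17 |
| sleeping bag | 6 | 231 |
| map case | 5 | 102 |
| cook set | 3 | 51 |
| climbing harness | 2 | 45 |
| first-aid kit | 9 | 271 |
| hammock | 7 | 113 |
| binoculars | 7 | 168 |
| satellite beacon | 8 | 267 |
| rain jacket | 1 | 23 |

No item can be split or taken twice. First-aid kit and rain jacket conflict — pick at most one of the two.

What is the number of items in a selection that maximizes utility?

Best achievable utility is 521.
sleeping bag + satellite beacon + rain jacket hits 521 at 15 kg.
All optima have 3 items.

3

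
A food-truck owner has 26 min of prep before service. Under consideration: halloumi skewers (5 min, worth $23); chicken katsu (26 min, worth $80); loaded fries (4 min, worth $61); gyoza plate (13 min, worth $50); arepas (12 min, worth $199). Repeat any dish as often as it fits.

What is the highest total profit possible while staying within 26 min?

398

Taking 2×arepas: 24 min used, 398 in profit.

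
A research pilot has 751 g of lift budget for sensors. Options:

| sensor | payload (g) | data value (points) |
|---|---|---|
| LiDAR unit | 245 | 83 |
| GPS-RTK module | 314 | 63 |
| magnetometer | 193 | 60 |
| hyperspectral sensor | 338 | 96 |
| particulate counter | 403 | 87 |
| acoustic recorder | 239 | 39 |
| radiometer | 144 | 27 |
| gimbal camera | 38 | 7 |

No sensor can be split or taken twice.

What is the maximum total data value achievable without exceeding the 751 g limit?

206

By data value per g: LiDAR unit 0.34, magnetometer 0.31, hyperspectral sensor 0.28, particulate counter 0.22 lead.
Greedy by ratio would take LiDAR unit + magnetometer + radiometer + gimbal camera: 620 g used, total 177.
The 231 g tied up in magnetometer and gimbal camera is better spent on hyperspectral sensor — total rises to 206 (727 g).
Nothing else within 751 g beats 206.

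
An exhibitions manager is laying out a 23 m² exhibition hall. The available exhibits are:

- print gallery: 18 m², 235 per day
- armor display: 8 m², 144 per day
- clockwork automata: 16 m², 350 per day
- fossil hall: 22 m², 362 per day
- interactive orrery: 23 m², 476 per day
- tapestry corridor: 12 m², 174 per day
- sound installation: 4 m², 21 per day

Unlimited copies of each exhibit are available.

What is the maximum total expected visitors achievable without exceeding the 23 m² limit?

By expected visitors per m²: clockwork automata 21.88, interactive orrery 20.70, armor display 18.00 lead.
A density-first pass picks clockwork automata + sound installation — 371 at 20 m².
Replace clockwork automata and sound installation with interactive orrery: the trade gains 105 net, giving 476 at 23 m².
Nothing else within 23 m² beats 476.

476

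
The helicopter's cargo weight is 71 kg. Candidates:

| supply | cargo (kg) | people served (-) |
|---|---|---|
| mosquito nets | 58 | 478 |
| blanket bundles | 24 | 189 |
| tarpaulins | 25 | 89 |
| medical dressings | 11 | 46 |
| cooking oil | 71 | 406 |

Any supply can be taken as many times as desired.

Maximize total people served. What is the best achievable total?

By people served per kg: mosquito nets 8.24, blanket bundles 7.88, cooking oil 5.72, medical dressings 4.18 lead.
Mosquito nets + medical dressings uses 69 of the 71 kg and totals 524.
No other feasible combination exceeds 524.

524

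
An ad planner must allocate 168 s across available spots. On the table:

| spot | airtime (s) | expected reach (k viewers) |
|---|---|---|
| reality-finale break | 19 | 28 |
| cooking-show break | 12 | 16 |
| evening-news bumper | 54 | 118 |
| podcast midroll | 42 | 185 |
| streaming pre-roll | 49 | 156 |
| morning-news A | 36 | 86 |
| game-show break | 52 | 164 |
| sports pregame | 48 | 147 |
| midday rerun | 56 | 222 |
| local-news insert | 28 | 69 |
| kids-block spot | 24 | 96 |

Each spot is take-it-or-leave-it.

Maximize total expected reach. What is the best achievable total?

Density check — podcast midroll 4.40, kids-block spot 4.00, midday rerun 3.96, streaming pre-roll 3.18 are the best per s.
Taking the top-ratio spots first gives cooking-show break + podcast midroll + midday rerun + local-news insert + kids-block spot for 588 (162 s).
Using the slack differently, podcast midroll + streaming pre-roll + game-show break + kids-block spot comes to 601 at 167 s.
No other feasible combination exceeds 601.

601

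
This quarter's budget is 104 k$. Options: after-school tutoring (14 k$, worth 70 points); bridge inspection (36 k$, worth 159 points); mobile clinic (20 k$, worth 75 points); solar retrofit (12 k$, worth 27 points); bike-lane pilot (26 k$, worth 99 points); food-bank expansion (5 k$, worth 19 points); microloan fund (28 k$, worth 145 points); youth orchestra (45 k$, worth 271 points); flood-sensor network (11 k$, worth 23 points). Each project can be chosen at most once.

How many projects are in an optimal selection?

The maximum projected impact within 104 k$ is 534.
For example bike-lane pilot + food-bank expansion + microloan fund + youth orchestra achieves it, using 104 k$.
All optima have 4 projects.

4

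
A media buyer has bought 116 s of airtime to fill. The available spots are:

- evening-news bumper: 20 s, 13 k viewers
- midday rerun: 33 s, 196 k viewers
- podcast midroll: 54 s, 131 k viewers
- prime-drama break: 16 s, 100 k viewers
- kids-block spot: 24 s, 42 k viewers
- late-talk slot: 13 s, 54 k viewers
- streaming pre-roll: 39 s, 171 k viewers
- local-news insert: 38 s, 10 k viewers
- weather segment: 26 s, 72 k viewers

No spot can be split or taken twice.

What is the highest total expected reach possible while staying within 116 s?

A density-first pass picks midday rerun + prime-drama break + late-talk slot + streaming pre-roll — 521 at 101 s.
The 13 s tied up in late-talk slot is better spent on weather segment — total rises to 539 (114 s).

539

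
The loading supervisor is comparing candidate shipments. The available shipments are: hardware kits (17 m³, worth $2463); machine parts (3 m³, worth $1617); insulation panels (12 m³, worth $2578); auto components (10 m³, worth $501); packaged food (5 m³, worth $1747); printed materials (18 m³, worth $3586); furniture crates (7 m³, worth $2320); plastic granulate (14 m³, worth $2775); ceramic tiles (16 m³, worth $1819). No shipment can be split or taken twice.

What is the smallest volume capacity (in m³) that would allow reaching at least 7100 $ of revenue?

Minimise m³ subject to total revenue ≥ 7100.
machine parts + insulation panels + packaged food + furniture crates reaches 8262 using 27 m³.
No combination under 27 m³ hits 7100.

27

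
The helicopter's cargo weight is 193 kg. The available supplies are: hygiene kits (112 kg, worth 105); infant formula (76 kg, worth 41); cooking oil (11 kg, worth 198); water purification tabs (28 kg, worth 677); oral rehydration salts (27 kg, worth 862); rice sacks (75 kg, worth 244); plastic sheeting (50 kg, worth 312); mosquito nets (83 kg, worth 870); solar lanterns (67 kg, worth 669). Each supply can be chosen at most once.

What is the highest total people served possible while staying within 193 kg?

2721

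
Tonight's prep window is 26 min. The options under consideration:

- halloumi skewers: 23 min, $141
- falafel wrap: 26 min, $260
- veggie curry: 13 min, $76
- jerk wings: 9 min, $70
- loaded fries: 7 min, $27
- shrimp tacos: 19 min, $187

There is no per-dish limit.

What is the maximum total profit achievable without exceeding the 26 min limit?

260

Falafel wrap uses 26 of the 26 min and totals 260.
That's the maximum — no swap from here does better than 260.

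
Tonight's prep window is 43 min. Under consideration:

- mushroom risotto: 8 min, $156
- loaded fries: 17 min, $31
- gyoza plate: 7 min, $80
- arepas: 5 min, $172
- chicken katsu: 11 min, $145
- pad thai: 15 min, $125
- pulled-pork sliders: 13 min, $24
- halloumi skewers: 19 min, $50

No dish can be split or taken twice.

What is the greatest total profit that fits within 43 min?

598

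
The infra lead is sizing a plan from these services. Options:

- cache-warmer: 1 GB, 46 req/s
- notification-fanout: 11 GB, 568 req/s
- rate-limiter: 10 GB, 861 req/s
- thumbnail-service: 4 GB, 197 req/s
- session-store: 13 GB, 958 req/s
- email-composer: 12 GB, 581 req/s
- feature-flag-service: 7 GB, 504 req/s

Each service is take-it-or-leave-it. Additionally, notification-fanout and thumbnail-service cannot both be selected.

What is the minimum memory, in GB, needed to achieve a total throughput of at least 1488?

Need the lightest bundle worth ≥ 1488.
Taking rate-limiter + thumbnail-service + feature-flag-service gives 1562 (≥ 1488) for 21 GB.
Below 21 GB the best achievable stays under 1488.

21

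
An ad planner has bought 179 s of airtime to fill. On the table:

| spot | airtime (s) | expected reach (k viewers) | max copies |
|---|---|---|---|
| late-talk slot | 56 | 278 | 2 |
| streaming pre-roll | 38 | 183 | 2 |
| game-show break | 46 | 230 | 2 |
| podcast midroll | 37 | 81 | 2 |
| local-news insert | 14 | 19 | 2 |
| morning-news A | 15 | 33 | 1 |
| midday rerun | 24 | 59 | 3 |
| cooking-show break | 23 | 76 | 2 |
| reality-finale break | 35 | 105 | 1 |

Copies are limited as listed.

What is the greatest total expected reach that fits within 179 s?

Filling by ratio: late-talk slot + 2×game-show break + cooking-show break for 814, with 8 s left unused.
Dropping game-show break and cooking-show break frees 69 s; slotting in 2×streaming pre-roll (76 s) lifts the total to 874 at 178 s.
Nothing else within 179 s beats 874.

874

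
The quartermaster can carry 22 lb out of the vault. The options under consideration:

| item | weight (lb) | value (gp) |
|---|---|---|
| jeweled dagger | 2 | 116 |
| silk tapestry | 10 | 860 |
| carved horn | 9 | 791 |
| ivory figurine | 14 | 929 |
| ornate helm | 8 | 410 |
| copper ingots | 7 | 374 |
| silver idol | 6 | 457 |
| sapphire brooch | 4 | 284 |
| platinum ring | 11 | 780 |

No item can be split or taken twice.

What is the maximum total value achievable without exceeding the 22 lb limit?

Jeweled dagger + silk tapestry + carved horn uses 21 of the 22 lb and totals 1767.
No other feasible combination exceeds 1767.

1767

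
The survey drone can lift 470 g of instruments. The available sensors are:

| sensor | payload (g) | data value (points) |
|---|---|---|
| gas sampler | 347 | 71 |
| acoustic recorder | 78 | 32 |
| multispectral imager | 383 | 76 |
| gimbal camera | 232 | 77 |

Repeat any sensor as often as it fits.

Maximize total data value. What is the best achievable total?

Density check — acoustic recorder 0.41, gimbal camera 0.33, gas sampler 0.20 are the best per g.
Taking 6×acoustic recorder: 468 g used, 192 in data value.

192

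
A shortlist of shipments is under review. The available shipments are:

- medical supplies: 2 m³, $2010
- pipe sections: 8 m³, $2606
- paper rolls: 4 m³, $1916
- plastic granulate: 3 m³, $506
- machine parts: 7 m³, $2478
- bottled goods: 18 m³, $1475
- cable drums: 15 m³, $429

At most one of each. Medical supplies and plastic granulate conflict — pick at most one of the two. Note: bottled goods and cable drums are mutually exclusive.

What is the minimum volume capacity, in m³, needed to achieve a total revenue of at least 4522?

10

Minimise m³ subject to total revenue ≥ 4522.
medical supplies + pipe sections: 4616 revenue at 10 m³.
Any bundle with less than 10 m³ falls short of 4522.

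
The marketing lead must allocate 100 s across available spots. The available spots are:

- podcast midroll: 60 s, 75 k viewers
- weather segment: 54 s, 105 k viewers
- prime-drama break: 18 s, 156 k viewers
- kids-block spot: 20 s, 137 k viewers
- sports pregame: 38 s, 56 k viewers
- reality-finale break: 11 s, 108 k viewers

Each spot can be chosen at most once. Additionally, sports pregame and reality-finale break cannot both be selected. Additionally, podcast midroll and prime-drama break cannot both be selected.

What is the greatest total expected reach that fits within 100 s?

401

By expected reach per s: reality-finale break 9.82, prime-drama break 8.67, kids-block spot 6.85, weather segment 1.94 lead.
Best packing: prime-drama break + kids-block spot + reality-finale break — 49 s, 401 total.
The closest alternative, weather segment + prime-drama break + kids-block spot, reaches only 398.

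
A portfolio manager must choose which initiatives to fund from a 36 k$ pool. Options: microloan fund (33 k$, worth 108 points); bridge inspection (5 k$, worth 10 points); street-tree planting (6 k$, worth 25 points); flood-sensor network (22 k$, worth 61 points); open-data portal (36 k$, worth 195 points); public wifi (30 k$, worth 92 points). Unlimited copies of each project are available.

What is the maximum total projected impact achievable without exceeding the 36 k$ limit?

Density check — open-data portal 5.42, street-tree planting 4.17, microloan fund 3.27 are the best per k$.
Best packing: open-data portal — 36 k$, 195 total.
No other feasible combination exceeds 195.

195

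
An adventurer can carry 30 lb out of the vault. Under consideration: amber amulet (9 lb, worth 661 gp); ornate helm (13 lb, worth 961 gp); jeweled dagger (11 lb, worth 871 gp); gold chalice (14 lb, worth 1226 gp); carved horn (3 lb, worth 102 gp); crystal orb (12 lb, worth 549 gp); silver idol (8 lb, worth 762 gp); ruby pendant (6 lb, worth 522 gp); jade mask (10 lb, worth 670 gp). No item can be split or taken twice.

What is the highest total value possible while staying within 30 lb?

2510

The ratio ordering already packs tightly: gold chalice + silver idol + ruby pendant, 28 lb, 2510.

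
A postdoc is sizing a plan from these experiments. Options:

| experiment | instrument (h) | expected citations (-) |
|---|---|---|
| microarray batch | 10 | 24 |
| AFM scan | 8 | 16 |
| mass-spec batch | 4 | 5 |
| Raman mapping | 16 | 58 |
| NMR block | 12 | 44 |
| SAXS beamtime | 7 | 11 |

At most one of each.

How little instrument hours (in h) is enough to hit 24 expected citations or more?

10

Look for the lowest-instrument combination reaching 24.
microarray batch reaches 24 using 10 h.
Below 10 h the best achievable stays under 24.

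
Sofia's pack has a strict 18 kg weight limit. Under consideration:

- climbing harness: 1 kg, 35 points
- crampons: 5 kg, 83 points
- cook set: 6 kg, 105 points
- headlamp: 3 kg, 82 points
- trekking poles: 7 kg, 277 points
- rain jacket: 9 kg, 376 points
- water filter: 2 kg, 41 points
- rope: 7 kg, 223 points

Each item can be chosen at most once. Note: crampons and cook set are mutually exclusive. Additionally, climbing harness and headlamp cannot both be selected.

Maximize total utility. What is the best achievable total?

Taking the top-ratio items first gives climbing harness + trekking poles + rain jacket for 688 (17 kg).
The 1 kg tied up in climbing harness is better spent on water filter — total rises to 694 (18 kg).
Nothing else feasible within 18 kg beats 694.

694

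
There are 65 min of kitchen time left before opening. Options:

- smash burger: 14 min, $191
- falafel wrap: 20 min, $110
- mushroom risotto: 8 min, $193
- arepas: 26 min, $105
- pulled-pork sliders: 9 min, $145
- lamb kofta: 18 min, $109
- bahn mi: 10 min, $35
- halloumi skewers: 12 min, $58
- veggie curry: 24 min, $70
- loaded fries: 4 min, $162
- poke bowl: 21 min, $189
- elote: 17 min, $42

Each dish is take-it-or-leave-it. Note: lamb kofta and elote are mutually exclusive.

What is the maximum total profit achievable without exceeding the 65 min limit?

880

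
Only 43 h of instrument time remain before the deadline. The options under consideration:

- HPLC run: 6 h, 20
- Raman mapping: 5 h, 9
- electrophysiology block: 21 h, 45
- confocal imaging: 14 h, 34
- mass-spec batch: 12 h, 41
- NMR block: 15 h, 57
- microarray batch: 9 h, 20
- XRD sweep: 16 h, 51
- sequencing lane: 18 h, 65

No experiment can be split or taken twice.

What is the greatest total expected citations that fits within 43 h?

149

Greedy by ratio would take HPLC run + NMR block + sequencing lane: 39 h used, total 142.
Dropping HPLC run and sequencing lane frees 24 h; slotting in mass-spec batch + XRD sweep (28 h) lifts the total to 149 at 43 h.
An exhaustive check of the 512 subsets confirms 149.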